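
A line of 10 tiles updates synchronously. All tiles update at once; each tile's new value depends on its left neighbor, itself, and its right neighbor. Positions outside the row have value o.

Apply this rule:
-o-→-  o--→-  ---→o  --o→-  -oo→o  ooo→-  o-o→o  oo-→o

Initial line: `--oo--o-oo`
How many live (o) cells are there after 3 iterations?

5

--oo---oo-
--oo-o-ooo
--ooo-oo--
count of o: 5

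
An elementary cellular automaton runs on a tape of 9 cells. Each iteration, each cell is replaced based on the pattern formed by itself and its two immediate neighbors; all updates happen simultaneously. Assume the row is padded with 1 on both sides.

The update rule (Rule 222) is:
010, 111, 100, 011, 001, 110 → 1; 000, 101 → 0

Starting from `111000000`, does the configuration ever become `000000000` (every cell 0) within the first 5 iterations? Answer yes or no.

iteration 1: 111100001
iteration 2: 111110011
iteration 3: 111111111
iteration 4: 111111111  (fixed point — unchanged through iteration 5)
iteration 5 is 111111111, still not uniform 0

no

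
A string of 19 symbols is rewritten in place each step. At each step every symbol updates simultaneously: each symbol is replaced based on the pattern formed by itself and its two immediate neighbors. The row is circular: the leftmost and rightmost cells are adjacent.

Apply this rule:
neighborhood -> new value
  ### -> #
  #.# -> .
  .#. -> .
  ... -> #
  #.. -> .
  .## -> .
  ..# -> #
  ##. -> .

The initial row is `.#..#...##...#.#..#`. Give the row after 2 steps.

###..#...##...###..

step 1: ...#..##...##....#.
step 2: ###..#...##...###..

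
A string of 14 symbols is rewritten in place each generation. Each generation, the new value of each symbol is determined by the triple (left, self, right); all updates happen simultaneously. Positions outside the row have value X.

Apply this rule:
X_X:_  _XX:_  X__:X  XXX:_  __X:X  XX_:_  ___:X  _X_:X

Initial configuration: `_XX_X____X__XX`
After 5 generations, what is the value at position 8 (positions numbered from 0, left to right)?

____XXXXXXXX__
XXXX________XX
____XXXXXXXX__  (repeats generation 1; period 2)
generation 5: ____XXXXXXXX__
position 8 holds X

X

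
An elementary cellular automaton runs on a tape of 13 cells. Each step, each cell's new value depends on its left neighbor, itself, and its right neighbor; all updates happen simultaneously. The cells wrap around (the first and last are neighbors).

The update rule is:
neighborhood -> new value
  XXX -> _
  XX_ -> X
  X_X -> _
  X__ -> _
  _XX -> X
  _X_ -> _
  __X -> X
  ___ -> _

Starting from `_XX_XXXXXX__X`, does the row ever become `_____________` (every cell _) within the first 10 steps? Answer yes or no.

no

step 1: _XX_X____X_X_
step 2: XXX_____X____
step 3: X_X____X____X
step 4: X_____X____XX
step 5: X____X____XX_
step 6: ____X____XXX_
step 7: ___X____XX_X_
step 8: __X____XXX___
step 9: _X____XX_X___
step 10: X____XXX_____
step 10 is X____XXX_____, still not uniform _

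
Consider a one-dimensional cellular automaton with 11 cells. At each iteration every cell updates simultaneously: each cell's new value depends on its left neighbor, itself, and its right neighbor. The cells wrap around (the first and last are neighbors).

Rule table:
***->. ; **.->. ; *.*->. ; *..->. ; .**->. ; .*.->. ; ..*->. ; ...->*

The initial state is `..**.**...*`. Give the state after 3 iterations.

........*..

iteration 1: ........*..
iteration 2: *******...*
iteration 3: ........*..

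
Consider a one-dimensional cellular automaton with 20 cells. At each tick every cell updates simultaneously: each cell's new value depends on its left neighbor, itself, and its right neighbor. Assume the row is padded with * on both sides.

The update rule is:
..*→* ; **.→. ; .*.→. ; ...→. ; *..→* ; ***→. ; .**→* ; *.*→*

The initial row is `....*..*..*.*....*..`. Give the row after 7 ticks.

*.**.*.*.**.**.**.**

*..*.**.**.*.*..*.**
.**.**.**.*.*.**.**.
**.**.**.*.*.**.**.*
..**.**.*.*.**.**.**
***.**.*.*.**.**.**.
...**.*.*.**.**.**.*
*.**.*.*.**.**.**.**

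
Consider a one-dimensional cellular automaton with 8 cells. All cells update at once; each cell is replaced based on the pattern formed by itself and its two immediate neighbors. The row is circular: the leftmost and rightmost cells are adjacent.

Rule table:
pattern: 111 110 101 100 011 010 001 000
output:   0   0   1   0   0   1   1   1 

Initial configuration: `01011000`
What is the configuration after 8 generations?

11100011
00001100
11110001
00000110
11111000
00000011
01111100
10000001

10000001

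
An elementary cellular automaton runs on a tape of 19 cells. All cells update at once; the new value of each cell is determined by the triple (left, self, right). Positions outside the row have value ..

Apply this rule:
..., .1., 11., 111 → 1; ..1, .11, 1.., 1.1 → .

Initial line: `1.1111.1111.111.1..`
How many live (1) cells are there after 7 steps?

1..111..111..11.1.1
1...11...11...1.1.1
1.1..1.1..1.1.1.1.1
1.1..1.1..1.1.1.1.1  (fixed point — unchanged through step 7)
count of 1: 9

9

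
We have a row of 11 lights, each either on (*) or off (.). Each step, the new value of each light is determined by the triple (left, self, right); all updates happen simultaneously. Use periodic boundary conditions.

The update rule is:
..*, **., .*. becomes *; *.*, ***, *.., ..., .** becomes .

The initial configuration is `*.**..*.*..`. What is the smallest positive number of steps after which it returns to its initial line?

2

*..*.**.*.*
*.**..*.*..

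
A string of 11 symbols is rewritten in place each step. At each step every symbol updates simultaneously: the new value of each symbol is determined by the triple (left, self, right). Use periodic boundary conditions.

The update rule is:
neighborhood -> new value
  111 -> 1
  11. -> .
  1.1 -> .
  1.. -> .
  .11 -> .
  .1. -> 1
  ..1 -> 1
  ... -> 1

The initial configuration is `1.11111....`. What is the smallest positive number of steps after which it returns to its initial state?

1..111..111
..1.1..1.11
.11.1.11...
1...1....11
..111.111.1
.1.1...1..1
.1.1.111.11
.1.1..1....
11.1.11.111
1..1.....11
..11.1111.1
.1....11..1
.1.111...11
.1..1..11..
11.11.1...1
1.....1.11.
1.11111....

17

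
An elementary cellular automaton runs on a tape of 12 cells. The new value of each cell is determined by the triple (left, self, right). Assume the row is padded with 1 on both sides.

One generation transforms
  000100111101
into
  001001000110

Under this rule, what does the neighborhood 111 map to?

0

At position 7 the neighborhood is 111; the next row has 0 there.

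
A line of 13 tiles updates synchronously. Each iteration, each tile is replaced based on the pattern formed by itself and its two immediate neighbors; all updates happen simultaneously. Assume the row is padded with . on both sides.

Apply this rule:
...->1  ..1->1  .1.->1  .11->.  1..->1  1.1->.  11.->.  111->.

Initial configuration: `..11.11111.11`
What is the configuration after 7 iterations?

11...........

iteration 1: 11...........
iteration 2: ..11111111111
iteration 3: 11...........  (repeats iteration 1; period 2)
iteration 7: 11...........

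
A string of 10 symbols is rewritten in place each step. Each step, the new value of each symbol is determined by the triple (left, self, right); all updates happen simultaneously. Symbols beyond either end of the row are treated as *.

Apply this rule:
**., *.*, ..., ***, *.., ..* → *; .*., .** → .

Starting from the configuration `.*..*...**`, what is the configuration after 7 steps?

step 1: *.**.***.*
step 2: **.**.***.
step 3: ***.**.***
step 4: ****.**.**
step 5: *****.**.*
step 6: ******.**.
step 7: *******.**

*******.**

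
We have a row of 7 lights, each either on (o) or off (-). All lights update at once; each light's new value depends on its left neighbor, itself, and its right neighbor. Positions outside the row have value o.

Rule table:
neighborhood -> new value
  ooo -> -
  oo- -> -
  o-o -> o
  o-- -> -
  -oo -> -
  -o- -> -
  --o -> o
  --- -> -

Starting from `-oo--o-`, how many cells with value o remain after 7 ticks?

tick 1: o---o-o
tick 2: ---o-o-
tick 3: --o-o-o
tick 4: -o-o-o-
tick 5: o-o-o-o
tick 6: -o-o-o-  (repeats tick 4; period 2)
tick 7: o-o-o-o
count of o: 4

4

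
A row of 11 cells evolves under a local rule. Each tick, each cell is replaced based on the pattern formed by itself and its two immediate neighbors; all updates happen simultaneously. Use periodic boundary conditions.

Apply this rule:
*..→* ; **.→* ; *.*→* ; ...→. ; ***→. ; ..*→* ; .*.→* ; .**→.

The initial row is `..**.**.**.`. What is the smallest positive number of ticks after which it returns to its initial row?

.*.**.**.**
***.**.**.*
..**.**.**.

3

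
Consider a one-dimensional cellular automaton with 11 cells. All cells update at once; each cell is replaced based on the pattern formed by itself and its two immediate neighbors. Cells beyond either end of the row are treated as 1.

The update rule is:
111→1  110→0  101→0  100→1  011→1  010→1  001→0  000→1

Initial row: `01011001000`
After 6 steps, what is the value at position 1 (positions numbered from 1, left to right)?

0

step 1: 01010101110
step 2: 01010101100
step 3: 01010101010
step 4: 01010101010  (fixed point — unchanged through step 6)
position 1 holds 0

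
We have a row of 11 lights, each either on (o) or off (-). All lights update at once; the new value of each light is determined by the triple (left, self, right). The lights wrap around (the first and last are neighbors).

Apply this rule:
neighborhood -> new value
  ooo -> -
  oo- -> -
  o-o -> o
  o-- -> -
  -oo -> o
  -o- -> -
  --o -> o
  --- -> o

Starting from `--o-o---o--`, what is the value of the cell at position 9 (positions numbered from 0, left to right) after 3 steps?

oo-o--oo--o
--o--oo--oo
-o--oo--oo-
position 9 holds o

o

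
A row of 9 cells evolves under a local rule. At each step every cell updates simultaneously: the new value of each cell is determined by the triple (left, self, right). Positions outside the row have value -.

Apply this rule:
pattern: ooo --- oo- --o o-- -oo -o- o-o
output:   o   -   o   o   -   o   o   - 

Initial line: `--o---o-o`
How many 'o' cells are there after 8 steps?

-oo--oo-o
ooo-ooo-o
ooo-ooo-o  (fixed point — unchanged through step 8)
count of o: 7

7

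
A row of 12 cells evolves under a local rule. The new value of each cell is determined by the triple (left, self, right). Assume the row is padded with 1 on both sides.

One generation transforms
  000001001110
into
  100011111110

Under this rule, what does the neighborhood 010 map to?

1

At position 5 the neighborhood is 010; the next row has 1 there.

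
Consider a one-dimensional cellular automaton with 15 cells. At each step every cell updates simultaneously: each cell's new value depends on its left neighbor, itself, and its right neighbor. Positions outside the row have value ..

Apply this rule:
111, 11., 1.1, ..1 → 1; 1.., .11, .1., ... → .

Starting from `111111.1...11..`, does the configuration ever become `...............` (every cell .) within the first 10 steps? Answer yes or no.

.111111...1.1..
1.11111..1.1...
.1.1111.1.1....
1.1.1111.1.....
.1.1.1111......
1.1.1.111......
.1.1.1.11......
1.1.1.1.1......
.1.1.1.1.......
1.1.1.1........
step 10 is 1.1.1.1........, still not uniform .

no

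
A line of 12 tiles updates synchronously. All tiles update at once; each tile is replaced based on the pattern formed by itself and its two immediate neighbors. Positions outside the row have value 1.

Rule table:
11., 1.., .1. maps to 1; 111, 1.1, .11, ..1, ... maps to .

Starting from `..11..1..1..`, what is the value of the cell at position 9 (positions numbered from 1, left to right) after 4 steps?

1

1..11.11.11.
11..1..1..1.
.11.11.11.1.
..1..1..1.1.
position 9 holds 1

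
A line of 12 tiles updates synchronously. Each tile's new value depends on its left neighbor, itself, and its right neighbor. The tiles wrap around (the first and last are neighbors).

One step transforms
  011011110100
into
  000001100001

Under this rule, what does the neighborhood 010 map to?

0

At position 9 the neighborhood is 010; the next row has 0 there.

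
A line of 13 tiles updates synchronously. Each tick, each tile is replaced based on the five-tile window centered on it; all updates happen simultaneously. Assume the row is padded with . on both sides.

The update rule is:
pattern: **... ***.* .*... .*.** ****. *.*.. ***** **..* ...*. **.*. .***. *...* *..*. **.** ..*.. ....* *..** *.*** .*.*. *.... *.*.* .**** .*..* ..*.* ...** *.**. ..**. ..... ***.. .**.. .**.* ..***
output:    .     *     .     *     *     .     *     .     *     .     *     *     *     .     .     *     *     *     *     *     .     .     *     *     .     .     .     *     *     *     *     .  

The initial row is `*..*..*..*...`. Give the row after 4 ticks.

.*..*.*.**...

.**.**.**..**
..*..*..*.*.*
**.**.****.*.
.*..*.*.**...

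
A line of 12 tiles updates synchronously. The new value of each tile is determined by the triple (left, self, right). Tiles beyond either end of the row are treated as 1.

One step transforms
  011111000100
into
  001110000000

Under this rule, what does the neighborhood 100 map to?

0

At position 6 the neighborhood is 100; the next row has 0 there.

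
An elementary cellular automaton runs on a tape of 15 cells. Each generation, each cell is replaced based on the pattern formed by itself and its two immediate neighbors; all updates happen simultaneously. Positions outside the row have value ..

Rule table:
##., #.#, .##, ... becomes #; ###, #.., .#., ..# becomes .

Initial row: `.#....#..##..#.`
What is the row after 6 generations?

#.#.......####.

generation 1: ...##....##....
generation 2: ##.##.##.##.###
generation 3: #############.#
generation 4: #...........##.
generation 5: ..#########.##.
generation 6: #.#.......####.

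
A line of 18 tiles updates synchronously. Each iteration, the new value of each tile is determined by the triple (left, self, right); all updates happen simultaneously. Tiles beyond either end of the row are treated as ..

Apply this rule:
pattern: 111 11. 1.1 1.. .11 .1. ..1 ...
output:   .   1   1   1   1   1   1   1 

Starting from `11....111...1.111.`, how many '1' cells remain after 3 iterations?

1111111.1111111.11
1.....111.....1111
1111111.1111111..1
count of 1: 15

15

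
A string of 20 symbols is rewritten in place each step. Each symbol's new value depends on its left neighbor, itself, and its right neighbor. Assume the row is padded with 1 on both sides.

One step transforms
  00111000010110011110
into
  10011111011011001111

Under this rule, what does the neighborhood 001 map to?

At position 1 the neighborhood is 001; the next row has 0 there.

0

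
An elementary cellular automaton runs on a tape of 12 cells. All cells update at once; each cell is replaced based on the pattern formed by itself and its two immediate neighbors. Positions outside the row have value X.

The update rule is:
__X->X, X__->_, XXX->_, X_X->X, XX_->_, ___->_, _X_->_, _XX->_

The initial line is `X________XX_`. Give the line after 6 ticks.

tick 1: ________X__X
tick 2: _______X__X_
tick 3: ______X__X_X
tick 4: _____X__X_X_
tick 5: ____X__X_X_X
tick 6: ___X__X_X_X_

___X__X_X_X_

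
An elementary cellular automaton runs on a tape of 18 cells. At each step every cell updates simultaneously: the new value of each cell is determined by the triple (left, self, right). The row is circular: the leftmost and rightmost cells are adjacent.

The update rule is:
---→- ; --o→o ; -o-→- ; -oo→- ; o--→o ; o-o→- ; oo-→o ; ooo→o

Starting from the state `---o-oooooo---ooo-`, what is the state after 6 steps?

step 1: --o---oooooo-o-ooo
step 2: oo-o-o-ooooo----oo
step 3: oo------ooooo--o-o
step 4: ooo----o-oooooo---
step 5: -ooo--o---oooooo-o
step 6: --oooo-o-o-ooooo--

--oooo-o-o-ooooo--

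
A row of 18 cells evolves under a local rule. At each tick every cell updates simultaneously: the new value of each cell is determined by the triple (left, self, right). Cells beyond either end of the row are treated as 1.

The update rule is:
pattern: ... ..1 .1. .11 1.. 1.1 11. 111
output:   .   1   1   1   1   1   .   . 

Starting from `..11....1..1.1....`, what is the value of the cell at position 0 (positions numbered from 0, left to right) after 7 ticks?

1

tick 1: 111.1..11111111..1
tick 2: ...11111.......111
tick 3: 1.11....1.....11..
tick 4: .11.1..111...11.11
tick 5: 11.11111..1.11.11.
tick 6: ..11....11111.11.1
tick 7: 111.1..11....11.11
position 0 holds 1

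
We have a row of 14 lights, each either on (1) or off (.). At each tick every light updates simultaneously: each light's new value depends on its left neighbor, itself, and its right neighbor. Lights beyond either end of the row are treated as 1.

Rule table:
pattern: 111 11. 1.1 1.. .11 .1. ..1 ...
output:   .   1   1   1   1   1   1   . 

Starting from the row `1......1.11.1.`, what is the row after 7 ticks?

.11.111111....

11....11111111
.11..11.......
11111111.....1
.......11...11
1.....1111.11.
11...11..11111
.11.111111....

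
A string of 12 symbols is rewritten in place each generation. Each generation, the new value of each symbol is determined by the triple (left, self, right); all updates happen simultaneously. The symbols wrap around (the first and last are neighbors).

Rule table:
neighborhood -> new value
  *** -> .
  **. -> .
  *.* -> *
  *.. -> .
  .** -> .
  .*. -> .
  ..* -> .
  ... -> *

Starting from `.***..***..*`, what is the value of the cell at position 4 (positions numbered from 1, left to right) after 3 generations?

.

*...........
..*********.
*...........
position 4 holds .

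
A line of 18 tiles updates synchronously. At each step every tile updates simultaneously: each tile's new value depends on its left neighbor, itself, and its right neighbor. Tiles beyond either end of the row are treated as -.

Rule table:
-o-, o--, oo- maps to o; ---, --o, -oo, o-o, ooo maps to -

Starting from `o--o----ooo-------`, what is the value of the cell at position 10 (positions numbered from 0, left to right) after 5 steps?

-

oo-oo-----oo------
-o--oo-----oo-----
-oo--oo-----oo----
--oo--oo-----oo---
---oo--oo-----oo--
position 10 holds -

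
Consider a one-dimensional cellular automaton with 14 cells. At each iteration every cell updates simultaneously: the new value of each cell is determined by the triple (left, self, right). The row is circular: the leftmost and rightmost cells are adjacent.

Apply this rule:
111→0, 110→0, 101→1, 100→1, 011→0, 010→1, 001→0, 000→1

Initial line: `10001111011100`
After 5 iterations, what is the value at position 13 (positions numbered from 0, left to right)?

11100000100010
00011110111011
11000001000100
00111101110110
10000010001001
position 13 holds 1

1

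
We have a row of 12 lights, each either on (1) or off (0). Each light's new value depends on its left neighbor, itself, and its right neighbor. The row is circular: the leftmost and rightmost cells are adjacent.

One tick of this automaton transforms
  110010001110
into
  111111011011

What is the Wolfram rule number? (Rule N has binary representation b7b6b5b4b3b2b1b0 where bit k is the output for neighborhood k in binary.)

position 9: 111 → 0  (bit 7 = 0)
position 1: 110 → 1  (bit 6 = 1)
position 11: 101 → 1  (bit 5 = 1)
position 2: 100 → 1  (bit 4 = 1)
position 0: 011 → 1  (bit 3 = 1)
position 4: 010 → 1  (bit 2 = 1)
position 3: 001 → 1  (bit 1 = 1)
position 6: 000 → 0  (bit 0 = 0)
bits b7..b0 = 01111110 = 126

126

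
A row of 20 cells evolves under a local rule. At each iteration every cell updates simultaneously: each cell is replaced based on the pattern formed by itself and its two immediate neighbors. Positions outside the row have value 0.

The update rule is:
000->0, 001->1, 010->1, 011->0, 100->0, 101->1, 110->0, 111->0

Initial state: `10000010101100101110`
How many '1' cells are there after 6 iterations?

1

10000111110001110000
10001000000010000000
10011000000110000000
10100000001000000000
11100000011000000000
00000000100000000000
count of 1: 1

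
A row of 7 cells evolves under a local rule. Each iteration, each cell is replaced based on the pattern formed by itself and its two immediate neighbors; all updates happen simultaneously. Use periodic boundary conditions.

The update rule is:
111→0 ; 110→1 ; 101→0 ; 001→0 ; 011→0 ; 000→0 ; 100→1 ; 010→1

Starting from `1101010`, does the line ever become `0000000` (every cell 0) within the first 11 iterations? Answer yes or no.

iteration 1: 0101010
iteration 2: 0101011
iteration 3: 0101001
iteration 4: 0101101
iteration 5: 0100101
iteration 6: 0110101
iteration 7: 0010101
iteration 8: 1010101
iteration 9: 1010100
iteration 10: 1010110
iteration 11: 1010010
iteration 11 is 1010010, still not uniform 0

no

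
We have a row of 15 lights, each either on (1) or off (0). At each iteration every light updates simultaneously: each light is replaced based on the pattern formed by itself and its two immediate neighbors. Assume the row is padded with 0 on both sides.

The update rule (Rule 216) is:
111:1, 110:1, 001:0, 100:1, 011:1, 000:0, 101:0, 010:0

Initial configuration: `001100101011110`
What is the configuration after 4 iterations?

iteration 1: 001110000011111
iteration 2: 001111000011111
iteration 3: 001111100011111
iteration 4: 001111110011111

001111110011111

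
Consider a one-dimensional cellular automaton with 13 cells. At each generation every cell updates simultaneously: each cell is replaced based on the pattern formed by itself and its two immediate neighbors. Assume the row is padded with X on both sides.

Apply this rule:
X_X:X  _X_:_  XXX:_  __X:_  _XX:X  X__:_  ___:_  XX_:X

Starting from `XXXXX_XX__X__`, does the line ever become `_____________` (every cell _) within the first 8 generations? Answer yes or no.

yes

____XXXX_____
____X__X_____
_____________
all cells are _ at generation 3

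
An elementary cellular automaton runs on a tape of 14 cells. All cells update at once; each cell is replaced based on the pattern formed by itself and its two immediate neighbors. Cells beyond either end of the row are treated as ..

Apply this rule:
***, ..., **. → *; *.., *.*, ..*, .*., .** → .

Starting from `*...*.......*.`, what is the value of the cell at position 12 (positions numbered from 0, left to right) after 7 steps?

.

step 1: ..*...*****...
step 2: *...*..****.**
step 3: ..*.....***..*
step 4: *...***..**...
step 5: ..*..**...*.**
step 6: *.....*.*....*
step 7: ..***.....**..
position 12 holds .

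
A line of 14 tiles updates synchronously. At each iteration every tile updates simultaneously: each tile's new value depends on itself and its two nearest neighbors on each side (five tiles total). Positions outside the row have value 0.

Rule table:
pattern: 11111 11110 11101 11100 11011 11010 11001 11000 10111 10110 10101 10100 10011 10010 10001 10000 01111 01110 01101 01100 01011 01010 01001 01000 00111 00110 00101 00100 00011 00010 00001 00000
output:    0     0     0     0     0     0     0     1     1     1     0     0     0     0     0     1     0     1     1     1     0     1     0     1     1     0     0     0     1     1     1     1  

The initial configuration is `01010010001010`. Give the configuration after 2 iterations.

01011110101010

iteration 1: 10100001010101
iteration 2: 01011110101010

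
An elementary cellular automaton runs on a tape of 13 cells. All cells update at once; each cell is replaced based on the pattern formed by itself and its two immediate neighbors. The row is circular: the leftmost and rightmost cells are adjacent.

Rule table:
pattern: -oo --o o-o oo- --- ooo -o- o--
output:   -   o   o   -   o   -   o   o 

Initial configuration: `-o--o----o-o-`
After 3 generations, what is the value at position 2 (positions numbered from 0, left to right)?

ooooooooooooo
-------------
ooooooooooooo
position 2 holds o

o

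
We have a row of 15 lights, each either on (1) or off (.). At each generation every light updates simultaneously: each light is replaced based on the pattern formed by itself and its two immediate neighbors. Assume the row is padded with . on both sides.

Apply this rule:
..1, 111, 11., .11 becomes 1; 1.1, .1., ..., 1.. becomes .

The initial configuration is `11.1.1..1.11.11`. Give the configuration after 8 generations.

11.111111111.11

generation 1: 11.....1..11.11
generation 2: 11....1..111.11
generation 3: 11...1..1111.11
generation 4: 11..1..11111.11
generation 5: 11.1..111111.11
generation 6: 11...1111111.11
generation 7: 11..11111111.11
generation 8: 11.111111111.11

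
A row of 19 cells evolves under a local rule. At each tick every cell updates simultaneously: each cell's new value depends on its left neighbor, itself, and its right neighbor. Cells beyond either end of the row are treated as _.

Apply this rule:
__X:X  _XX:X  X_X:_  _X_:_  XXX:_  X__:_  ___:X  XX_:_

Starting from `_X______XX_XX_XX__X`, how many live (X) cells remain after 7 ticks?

9

tick 1: X__XXXXXX__X__X__X_
tick 2: __XX______X__X__X__
tick 3: XXX__XXXXX__X__X__X
tick 4: X___XX_____X__X__X_
tick 5: __XXX__XXXX__X__X__
tick 6: XXX___XX____X__X__X
tick 7: X___XXX__XXX__X__X_
count of X: 9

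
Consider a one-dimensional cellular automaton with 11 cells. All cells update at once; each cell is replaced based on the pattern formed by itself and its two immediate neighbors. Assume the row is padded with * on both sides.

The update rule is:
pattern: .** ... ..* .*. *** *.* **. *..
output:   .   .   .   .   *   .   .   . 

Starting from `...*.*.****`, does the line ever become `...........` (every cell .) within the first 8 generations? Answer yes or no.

yes

generation 1: ........***
generation 2: .........**
generation 3: ..........*
generation 4: ...........
all cells are . at generation 4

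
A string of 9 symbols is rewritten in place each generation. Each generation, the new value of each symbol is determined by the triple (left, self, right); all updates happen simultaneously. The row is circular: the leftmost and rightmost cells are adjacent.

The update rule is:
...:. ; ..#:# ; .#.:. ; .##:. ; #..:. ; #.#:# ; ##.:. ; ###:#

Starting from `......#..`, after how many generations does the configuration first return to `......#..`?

generation 1: .....#...
generation 2: ....#....
generation 3: ...#.....
generation 4: ..#......
generation 5: .#.......
generation 6: #........
generation 7: ........#
generation 8: .......#.
generation 9: ......#..

9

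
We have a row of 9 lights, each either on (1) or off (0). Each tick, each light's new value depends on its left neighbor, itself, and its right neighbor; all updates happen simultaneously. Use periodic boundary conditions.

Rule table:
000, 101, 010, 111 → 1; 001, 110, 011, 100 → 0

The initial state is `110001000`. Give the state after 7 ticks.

110001000

tick 1: 000101010
tick 2: 110111110
tick 3: 001011101
tick 4: 001101011
tick 5: 000011100
tick 6: 111001001
tick 7: 110001000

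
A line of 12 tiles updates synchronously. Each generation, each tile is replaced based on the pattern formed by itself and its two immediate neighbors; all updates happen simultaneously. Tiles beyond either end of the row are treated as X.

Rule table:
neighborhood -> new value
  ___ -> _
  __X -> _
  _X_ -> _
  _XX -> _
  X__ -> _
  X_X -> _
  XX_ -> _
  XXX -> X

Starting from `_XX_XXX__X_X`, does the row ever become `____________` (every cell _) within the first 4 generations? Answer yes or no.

_____X______
____________
all cells are _ at generation 2

yes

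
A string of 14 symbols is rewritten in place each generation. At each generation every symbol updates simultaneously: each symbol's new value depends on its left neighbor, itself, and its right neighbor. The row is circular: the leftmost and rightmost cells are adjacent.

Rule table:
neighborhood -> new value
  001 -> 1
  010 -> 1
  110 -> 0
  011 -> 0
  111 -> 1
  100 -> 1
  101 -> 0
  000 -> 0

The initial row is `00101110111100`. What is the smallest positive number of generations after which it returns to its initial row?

14

01100100011010
10011110100011
01101100110101
00000011000101
10000100101101
01001111100000
11110111010000
01100010011001
00010111100111
10110011011010
10001100000010
11010010000110
00011111001000
00101110111100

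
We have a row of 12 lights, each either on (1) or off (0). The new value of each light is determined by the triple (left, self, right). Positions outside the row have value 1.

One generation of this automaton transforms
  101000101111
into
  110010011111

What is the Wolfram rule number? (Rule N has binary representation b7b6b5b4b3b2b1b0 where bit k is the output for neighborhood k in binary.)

233

position 9: 111 → 1  (bit 7 = 1)
position 0: 110 → 1  (bit 6 = 1)
position 1: 101 → 1  (bit 5 = 1)
position 3: 100 → 0  (bit 4 = 0)
position 8: 011 → 1  (bit 3 = 1)
position 2: 010 → 0  (bit 2 = 0)
position 5: 001 → 0  (bit 1 = 0)
position 4: 000 → 1  (bit 0 = 1)
bits b7..b0 = 11101001 = 233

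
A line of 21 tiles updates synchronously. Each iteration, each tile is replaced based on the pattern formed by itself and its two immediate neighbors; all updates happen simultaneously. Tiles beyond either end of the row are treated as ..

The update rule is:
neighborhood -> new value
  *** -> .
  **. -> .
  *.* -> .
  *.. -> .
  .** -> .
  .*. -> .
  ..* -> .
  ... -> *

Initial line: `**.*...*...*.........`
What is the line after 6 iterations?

****...*...*.........

.....*...*...********
****...*...*.........
.....*...*...********  (repeats iteration 1; period 2)
iteration 6: ****...*...*.........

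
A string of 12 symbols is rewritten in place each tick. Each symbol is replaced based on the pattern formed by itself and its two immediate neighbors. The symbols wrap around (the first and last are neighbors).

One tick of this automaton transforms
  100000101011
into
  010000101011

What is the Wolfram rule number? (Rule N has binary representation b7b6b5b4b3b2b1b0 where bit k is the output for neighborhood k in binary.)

position 11: 111 → 1  (bit 7 = 1)
position 0: 110 → 0  (bit 6 = 0)
position 7: 101 → 0  (bit 5 = 0)
position 1: 100 → 1  (bit 4 = 1)
position 10: 011 → 1  (bit 3 = 1)
position 6: 010 → 1  (bit 2 = 1)
position 5: 001 → 0  (bit 1 = 0)
position 2: 000 → 0  (bit 0 = 0)
bits b7..b0 = 10011100 = 156

156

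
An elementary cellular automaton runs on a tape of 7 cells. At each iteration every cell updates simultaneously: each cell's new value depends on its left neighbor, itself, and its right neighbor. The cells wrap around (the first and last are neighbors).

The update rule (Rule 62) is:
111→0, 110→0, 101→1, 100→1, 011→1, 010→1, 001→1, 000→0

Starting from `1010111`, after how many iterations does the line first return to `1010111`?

3

0111100
1100010
1010111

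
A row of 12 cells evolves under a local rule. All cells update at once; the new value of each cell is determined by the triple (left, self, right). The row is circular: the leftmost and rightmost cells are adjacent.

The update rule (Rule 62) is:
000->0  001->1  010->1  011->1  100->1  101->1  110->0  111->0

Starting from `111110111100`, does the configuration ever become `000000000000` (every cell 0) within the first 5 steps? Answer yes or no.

no

step 1: 100001100011
step 2: 010011010110
step 3: 111110111101
step 4: 000001100011
step 5: 100011010110
step 5 is 100011010110, still not uniform 0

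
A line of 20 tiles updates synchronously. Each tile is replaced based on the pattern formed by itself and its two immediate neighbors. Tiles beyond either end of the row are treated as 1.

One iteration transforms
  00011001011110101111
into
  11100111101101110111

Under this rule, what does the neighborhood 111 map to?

1

At position 10 the neighborhood is 111; the next row has 1 there.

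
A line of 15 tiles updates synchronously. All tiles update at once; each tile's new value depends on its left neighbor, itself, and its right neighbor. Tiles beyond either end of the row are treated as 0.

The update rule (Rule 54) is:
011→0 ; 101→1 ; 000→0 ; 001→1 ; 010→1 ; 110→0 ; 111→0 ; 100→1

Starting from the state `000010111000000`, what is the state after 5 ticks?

110111011100010

000111000100000
001000101110000
011101110001000
100010001011100
110111011100010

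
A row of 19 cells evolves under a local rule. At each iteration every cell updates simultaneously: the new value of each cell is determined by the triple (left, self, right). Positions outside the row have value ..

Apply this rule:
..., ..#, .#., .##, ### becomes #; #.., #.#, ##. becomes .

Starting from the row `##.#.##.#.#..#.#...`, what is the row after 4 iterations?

#.#.##.#.##.#.#..#.

#..#.#..#.#.##.#.##
#.##.#.##.#.#..#.#.
#.#..#.#..#.#.##.#.
#.#.##.#.##.#.#..#.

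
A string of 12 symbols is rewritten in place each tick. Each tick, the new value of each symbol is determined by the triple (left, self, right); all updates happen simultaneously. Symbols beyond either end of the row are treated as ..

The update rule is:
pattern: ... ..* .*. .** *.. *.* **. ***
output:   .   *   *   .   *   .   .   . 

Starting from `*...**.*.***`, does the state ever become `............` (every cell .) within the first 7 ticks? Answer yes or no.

yes

tick 1: **.*...*....
tick 2: ...**.***...
tick 3: ..*......*..
tick 4: .***....***.
tick 5: *...*..*...*
tick 6: **.******.**
tick 7: ............
all cells are . at tick 7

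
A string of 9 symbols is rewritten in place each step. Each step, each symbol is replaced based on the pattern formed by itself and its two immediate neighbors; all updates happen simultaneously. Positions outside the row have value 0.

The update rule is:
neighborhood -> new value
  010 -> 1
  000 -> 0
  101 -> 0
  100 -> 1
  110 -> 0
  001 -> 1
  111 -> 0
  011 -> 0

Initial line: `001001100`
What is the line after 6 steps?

111001110

step 1: 011110010
step 2: 100001111
step 3: 110010000
step 4: 001111000
step 5: 010000100
step 6: 111001110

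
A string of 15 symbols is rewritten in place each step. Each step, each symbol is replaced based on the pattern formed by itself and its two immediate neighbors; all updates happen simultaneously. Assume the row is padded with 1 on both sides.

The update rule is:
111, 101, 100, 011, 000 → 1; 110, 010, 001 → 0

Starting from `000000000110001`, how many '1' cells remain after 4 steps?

111111110101101
111111101011011
111111010110111
111110101101111
count of 1: 12

12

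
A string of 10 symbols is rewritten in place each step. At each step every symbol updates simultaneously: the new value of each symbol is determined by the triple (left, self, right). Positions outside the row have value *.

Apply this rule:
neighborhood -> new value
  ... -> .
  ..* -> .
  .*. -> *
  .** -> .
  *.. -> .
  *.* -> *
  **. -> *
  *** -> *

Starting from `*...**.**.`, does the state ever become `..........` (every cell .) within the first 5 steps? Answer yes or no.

no

*....**.**
*.....**.*
*......**.
*.......**
*........*
step 5 is *........*, still not uniform .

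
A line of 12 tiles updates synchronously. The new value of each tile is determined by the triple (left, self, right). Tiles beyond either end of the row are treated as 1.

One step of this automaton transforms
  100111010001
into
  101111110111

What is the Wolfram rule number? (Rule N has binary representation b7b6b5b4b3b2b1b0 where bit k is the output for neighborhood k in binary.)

position 4: 111 → 1  (bit 7 = 1)
position 0: 110 → 1  (bit 6 = 1)
position 6: 101 → 1  (bit 5 = 1)
position 1: 100 → 0  (bit 4 = 0)
position 3: 011 → 1  (bit 3 = 1)
position 7: 010 → 1  (bit 2 = 1)
position 2: 001 → 1  (bit 1 = 1)
position 9: 000 → 1  (bit 0 = 1)
bits b7..b0 = 11101111 = 239

239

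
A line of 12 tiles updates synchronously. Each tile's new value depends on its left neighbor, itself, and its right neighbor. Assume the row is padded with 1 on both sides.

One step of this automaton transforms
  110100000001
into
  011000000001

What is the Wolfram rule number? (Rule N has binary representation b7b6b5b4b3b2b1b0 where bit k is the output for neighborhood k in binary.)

104

position 0: 111 → 0  (bit 7 = 0)
position 1: 110 → 1  (bit 6 = 1)
position 2: 101 → 1  (bit 5 = 1)
position 4: 100 → 0  (bit 4 = 0)
position 11: 011 → 1  (bit 3 = 1)
position 3: 010 → 0  (bit 2 = 0)
position 10: 001 → 0  (bit 1 = 0)
position 5: 000 → 0  (bit 0 = 0)
bits b7..b0 = 01101000 = 104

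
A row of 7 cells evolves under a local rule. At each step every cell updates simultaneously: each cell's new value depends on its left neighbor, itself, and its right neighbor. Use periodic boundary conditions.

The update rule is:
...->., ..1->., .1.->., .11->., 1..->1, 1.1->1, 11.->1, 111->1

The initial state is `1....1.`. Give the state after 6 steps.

....1.1

.1....1
1.1....
.1.1...
..1.1..
...1.1.
....1.1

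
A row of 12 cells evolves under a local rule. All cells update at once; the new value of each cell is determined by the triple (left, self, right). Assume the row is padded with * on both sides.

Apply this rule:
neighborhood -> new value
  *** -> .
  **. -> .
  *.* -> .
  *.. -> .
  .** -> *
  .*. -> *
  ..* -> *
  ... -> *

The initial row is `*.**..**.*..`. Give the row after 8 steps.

..*..**..*.*
.**.**..**.*
.*..*..**..*
.*.**.**..**
.*.*..*..**.
.*.*.**.**..
.*.*.*..*..*
.*.*.*.**.**

.*.*.*.**.**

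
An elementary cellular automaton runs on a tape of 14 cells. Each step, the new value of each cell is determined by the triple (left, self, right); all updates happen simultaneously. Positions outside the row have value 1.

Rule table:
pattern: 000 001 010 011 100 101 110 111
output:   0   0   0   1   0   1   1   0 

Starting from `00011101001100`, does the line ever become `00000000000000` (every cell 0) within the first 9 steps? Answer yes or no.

no

step 1: 00010110001100
step 2: 00001110001100
step 3: 00001010001100
step 4: 00000100001100
step 5: 00000000001100
step 6: 00000000001100  (fixed point — unchanged through step 9)
step 9 is 00000000001100, still not uniform 0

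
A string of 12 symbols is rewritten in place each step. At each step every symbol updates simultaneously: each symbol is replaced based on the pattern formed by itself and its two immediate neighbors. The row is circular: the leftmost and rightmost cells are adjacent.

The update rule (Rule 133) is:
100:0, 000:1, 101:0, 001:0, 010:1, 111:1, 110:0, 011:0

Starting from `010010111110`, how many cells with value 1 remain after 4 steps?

5

010010011100
010010001001
010010101001
010010101001
count of 1: 5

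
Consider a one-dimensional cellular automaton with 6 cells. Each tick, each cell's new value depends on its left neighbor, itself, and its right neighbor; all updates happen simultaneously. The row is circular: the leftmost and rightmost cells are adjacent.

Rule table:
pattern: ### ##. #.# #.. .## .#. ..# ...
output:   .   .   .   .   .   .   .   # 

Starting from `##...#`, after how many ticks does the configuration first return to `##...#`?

2

...#..
##...#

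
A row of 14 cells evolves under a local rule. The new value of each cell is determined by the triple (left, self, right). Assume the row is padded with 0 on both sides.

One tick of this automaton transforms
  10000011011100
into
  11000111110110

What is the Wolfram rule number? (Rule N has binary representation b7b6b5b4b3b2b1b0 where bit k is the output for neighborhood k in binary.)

position 10: 111 → 0  (bit 7 = 0)
position 7: 110 → 1  (bit 6 = 1)
position 8: 101 → 1  (bit 5 = 1)
position 1: 100 → 1  (bit 4 = 1)
position 6: 011 → 1  (bit 3 = 1)
position 0: 010 → 1  (bit 2 = 1)
position 5: 001 → 1  (bit 1 = 1)
position 2: 000 → 0  (bit 0 = 0)
bits b7..b0 = 01111110 = 126

126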